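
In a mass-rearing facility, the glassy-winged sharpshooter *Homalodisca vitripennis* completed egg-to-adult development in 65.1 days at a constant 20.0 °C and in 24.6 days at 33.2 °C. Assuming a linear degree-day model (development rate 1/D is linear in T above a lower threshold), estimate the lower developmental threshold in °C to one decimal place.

Linear rate model ⇒ the product D·(T − T_b) is constant across temperatures.
65.1·(20.0 − T_b) = 24.6·(33.2 − T_b)
T_b = (65.1·20.0 − 24.6·33.2) / (65.1 − 24.6) = 485.28 / 40.5 = 11.982 °C ≈ 12.0 °C.

12.0 °C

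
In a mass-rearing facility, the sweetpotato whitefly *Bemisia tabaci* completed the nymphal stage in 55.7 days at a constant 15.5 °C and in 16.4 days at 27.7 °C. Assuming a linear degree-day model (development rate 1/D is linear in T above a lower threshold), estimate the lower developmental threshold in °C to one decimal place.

Linear rate model ⇒ the product D·(T − T_b) is constant across temperatures.
55.7·(15.5 − T_b) = 16.4·(27.7 − T_b)
T_b = (55.7·15.5 − 16.4·27.7) / (55.7 − 16.4) = 409.07 / 39.3 = 10.409 °C ≈ 10.4 °C.

10.4 °C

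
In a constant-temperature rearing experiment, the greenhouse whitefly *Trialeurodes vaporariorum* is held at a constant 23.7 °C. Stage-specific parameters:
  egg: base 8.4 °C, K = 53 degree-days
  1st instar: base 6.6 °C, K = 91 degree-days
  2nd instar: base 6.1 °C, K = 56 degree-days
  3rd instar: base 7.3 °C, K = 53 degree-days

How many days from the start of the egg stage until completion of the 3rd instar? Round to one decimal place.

15.2 days

egg: 53 / (23.7 − 8.4) = 53 / 15.3 = 3.464 d.
1st instar: 91 / (23.7 − 6.6) = 91 / 17.1 = 5.322 d.
2nd instar: 56 / (23.7 − 6.1) = 56 / 17.6 = 3.182 d.
3rd instar: 53 / (23.7 − 7.3) = 53 / 16.4 = 3.232 d.
Sum = 15.199 ≈ 15.2 days.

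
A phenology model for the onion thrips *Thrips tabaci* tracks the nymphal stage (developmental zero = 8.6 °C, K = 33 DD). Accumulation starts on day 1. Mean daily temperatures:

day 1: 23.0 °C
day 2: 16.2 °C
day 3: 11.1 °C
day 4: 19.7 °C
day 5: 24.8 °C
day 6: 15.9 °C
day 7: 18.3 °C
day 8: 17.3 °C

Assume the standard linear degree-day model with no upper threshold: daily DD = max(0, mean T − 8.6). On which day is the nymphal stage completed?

day 4

Daily DD above 8.6 °C: 14.4, 7.6, 2.5, 11.1, 16.2, 7.3, 9.7, 8.7.
Cumulative: 14.4, 22.0, 24.5, 35.6, 51.8, 59.1, 68.8, 77.5.
The total first reaches 33 DD on day 4.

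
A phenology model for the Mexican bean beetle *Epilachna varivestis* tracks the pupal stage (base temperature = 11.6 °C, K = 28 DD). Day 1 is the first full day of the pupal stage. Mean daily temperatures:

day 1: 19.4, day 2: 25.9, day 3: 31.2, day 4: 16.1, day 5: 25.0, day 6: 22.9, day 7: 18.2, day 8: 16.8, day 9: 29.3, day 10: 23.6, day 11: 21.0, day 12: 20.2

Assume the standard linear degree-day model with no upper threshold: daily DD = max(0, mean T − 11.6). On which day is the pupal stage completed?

Daily DD above 11.6 °C: 7.8, 14.3, 19.6, 4.5, 13.4, 11.3, 6.6, 5.2, 17.7, 12.0, 9.4, 8.6.
Cumulative: 7.8, 22.1, 41.7, 46.2, 59.6, 70.9, 77.5, 82.7, 100.4, 112.4, 121.8, 130.4.
The total first reaches 28 DD on day 3.

day 3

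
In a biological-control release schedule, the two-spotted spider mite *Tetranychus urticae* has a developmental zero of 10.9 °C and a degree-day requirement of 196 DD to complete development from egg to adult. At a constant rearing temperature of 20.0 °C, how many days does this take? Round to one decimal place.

21.5 days

Daily accumulation = 20.0 − 10.9 = 9.1 DD/day.
Duration = 196 / 9.1 = 21.538 ≈ 21.5 days.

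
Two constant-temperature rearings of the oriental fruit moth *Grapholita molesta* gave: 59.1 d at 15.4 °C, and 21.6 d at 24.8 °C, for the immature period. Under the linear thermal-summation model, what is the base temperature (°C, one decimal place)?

Equal thermal constants: D₁(T₁ − T_b) = D₂(T₂ − T_b).
59.1·(15.4 − T_b) = 21.6·(24.8 − T_b)
T_b = (59.1·15.4 − 21.6·24.8) / (59.1 − 21.6) = 374.46 / 37.5 = 9.986 °C ≈ 10.0 °C.

10.0 °C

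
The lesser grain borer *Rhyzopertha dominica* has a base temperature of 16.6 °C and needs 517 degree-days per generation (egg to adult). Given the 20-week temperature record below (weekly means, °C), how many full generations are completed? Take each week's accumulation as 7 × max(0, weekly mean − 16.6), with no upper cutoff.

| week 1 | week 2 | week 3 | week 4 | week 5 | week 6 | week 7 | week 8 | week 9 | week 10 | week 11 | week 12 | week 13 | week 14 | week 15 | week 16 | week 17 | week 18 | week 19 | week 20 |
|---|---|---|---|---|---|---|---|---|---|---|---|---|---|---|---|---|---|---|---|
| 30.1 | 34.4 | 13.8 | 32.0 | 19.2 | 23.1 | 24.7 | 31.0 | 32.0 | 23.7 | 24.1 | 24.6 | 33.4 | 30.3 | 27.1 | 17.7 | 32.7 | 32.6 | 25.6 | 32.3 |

2 generations

Weekly DD (7 × max(0, T̄ − 16.6)): 94.5, 124.6, 0.0, 107.8, 18.2, 45.5, 56.7, 100.8, 107.8, 49.7, 52.5, 56.0, 117.6, 95.9, 73.5, 7.7, 112.7, 112.0, 63.0, 109.9.
Season total = 1506.4 DD.
Complete generations = ⌊1506.4 / 517⌋ = 2.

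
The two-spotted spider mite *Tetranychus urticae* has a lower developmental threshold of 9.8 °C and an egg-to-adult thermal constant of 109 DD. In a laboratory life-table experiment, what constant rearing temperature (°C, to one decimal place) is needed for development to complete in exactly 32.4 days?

Required daily accumulation = 109 / 32.4 = 3.364 DD/day.
T = T_base + 3.364 = 9.8 + 3.364 = 13.164 ≈ 13.2 °C.

13.2 °C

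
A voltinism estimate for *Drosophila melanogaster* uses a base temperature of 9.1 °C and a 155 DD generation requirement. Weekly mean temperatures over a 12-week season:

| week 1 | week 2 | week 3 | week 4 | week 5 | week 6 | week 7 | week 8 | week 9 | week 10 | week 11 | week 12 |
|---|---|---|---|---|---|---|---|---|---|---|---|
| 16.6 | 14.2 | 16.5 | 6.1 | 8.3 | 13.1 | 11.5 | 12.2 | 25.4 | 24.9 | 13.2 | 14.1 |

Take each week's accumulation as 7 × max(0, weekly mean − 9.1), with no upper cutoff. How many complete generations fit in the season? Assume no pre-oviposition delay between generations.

Weekly DD (7 × max(0, T̄ − 9.1)): 52.5, 35.7, 51.8, 0.0, 0.0, 28.0, 16.8, 21.7, 114.1, 110.6, 28.7, 35.0.
Season total = 494.9 DD.
Complete generations = ⌊494.9 / 155⌋ = 3.

3 generations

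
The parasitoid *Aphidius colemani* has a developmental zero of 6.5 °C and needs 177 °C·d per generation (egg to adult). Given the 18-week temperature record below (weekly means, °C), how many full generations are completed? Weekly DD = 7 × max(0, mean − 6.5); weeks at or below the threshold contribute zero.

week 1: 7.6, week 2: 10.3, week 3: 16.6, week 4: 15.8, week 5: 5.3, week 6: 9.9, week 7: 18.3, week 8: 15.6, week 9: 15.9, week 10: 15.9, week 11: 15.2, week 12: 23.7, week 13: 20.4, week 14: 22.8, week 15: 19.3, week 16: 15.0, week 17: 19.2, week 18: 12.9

6 generations

Weekly DD (7 × max(0, T̄ − 6.5)): 7.7, 26.6, 70.7, 65.1, 0.0, 23.8, 82.6, 63.7, 65.8, 65.8, 60.9, 120.4, 97.3, 114.1, 89.6, 59.5, 88.9, 44.8.
Season total = 1147.3 DD.
Complete generations = ⌊1147.3 / 177⌋ = 6.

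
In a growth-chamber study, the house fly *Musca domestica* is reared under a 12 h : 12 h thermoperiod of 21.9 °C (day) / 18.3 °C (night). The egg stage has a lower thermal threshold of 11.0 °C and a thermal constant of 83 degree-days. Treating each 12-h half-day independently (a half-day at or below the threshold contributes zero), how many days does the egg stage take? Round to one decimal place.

9.1 days

Day half: max(0, 21.9 − 11.0) × 0.5 = 10.9 × 0.5 = 5.45 DD.
Night half: max(0, 18.3 − 11.0) × 0.5 = 7.3 × 0.5 = 3.65 DD.
Per 24 h: 9.10 DD/day.
Duration = 83 / 9.10 = 9.121 ≈ 9.1 days.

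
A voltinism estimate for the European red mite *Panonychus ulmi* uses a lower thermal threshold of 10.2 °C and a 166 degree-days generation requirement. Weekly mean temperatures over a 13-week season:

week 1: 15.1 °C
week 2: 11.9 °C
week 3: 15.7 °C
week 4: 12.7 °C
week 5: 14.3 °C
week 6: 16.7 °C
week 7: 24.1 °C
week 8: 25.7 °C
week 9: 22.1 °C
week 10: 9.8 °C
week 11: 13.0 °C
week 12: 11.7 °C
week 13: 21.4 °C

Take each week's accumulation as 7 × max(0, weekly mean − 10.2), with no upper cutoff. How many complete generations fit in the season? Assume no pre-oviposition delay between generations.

Weekly DD (7 × max(0, T̄ − 10.2)): 34.3, 11.9, 38.5, 17.5, 28.7, 45.5, 97.3, 108.5, 83.3, 0.0, 19.6, 10.5, 78.4.
Season total = 574.0 DD.
Complete generations = ⌊574.0 / 166⌋ = 3.

3 generations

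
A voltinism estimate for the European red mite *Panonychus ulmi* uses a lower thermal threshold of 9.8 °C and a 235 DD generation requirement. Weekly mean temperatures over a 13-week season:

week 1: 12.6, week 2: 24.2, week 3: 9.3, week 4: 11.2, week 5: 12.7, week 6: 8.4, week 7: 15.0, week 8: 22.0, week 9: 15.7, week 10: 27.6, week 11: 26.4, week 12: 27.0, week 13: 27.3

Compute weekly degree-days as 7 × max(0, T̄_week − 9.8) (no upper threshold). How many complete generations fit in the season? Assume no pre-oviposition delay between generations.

Weekly DD (7 × max(0, T̄ − 9.8)): 19.6, 100.8, 0.0, 9.8, 20.3, 0.0, 36.4, 85.4, 41.3, 124.6, 116.2, 120.4, 122.5.
Season total = 797.3 DD.
Complete generations = ⌊797.3 / 235⌋ = 3.

3 generations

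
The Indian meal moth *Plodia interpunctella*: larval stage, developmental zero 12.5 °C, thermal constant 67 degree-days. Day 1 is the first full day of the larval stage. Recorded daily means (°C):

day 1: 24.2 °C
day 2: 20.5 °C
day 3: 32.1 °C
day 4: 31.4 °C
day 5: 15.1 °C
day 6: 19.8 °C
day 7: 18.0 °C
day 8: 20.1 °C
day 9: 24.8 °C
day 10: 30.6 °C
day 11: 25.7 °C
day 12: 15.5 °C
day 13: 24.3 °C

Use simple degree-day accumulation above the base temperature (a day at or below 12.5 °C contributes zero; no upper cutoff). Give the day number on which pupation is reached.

day 6

Daily DD above 12.5 °C: 11.7, 8.0, 19.6, 18.9, 2.6, 7.3, 5.5, 7.6, 12.3, 18.1, 13.2, 3.0, 11.8.
Cumulative: 11.7, 19.7, 39.3, 58.2, 60.8, 68.1, 73.6, 81.2, 93.5, 111.6, 124.8, 127.8, 139.6.
The total first reaches 67 DD on day 6.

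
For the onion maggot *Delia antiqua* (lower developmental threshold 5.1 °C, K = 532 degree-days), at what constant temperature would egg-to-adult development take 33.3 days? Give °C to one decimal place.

21.1 °C

Required daily accumulation = 532 / 33.3 = 15.976 DD/day.
T = T_base + 15.976 = 5.1 + 15.976 = 21.076 ≈ 21.1 °C.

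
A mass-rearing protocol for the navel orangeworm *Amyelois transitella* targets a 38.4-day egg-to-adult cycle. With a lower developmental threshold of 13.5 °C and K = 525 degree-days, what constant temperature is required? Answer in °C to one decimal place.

Required daily accumulation = 525 / 38.4 = 13.672 DD/day.
T = T_base + 13.672 = 13.5 + 13.672 = 27.172 ≈ 27.2 °C.

27.2 °C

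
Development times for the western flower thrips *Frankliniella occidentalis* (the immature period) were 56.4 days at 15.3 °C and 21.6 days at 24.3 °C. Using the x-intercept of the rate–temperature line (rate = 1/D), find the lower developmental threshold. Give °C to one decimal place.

Under the model K = D·(T − T_b), so D₁·(T₁ − T_b) = D₂·(T₂ − T_b).
56.4·(15.3 − T_b) = 21.6·(24.3 − T_b)
T_b = (56.4·15.3 − 21.6·24.3) / (56.4 − 21.6) = 338.04 / 34.8 = 9.714 °C ≈ 9.7 °C.

9.7 °C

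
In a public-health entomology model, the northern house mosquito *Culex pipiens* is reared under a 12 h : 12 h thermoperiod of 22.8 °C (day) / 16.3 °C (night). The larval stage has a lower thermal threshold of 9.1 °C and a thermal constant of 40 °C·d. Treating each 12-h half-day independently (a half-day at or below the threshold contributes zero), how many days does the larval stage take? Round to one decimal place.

Day half: max(0, 22.8 − 9.1) × 0.5 = 13.7 × 0.5 = 6.85 DD.
Night half: max(0, 16.3 − 9.1) × 0.5 = 7.2 × 0.5 = 3.60 DD.
Per 24 h: 10.45 DD/day.
Duration = 40 / 10.45 = 3.828 ≈ 3.8 days.

3.8 days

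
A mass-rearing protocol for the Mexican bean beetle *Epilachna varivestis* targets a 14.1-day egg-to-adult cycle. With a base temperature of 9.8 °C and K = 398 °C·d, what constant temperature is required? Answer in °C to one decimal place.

38.0 °C

Required daily accumulation = 398 / 14.1 = 28.227 DD/day.
T = T_base + 28.227 = 9.8 + 28.227 = 38.027 ≈ 38.0 °C.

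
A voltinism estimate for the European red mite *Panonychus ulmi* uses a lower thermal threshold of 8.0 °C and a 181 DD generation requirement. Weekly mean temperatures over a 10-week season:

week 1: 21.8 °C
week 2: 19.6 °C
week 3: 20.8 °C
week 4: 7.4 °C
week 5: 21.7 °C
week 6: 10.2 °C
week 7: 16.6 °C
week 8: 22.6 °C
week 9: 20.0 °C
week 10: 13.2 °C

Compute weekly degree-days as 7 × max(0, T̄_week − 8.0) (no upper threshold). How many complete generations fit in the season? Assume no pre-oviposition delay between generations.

3 generations

Weekly DD (7 × max(0, T̄ − 8.0)): 96.6, 81.2, 89.6, 0.0, 95.9, 15.4, 60.2, 102.2, 84.0, 36.4.
Season total = 661.5 DD.
Complete generations = ⌊661.5 / 181⌋ = 3.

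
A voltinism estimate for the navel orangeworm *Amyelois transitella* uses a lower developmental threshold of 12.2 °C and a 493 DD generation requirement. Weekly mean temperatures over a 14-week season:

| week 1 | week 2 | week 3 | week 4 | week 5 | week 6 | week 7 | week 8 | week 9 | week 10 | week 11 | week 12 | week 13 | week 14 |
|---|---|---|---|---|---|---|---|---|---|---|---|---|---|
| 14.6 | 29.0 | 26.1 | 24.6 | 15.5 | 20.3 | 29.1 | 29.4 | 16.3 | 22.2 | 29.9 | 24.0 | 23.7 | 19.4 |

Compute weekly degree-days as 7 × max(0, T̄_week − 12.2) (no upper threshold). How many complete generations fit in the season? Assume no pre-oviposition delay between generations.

2 generations

Weekly DD (7 × max(0, T̄ − 12.2)): 16.8, 117.6, 97.3, 86.8, 23.1, 56.7, 118.3, 120.4, 28.7, 70.0, 123.9, 82.6, 80.5, 50.4.
Season total = 1073.1 DD.
Complete generations = ⌊1073.1 / 493⌋ = 2.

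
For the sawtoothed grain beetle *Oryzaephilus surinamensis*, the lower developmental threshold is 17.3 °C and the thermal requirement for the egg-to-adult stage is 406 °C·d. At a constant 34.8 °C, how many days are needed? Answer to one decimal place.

Daily accumulation = 34.8 − 17.3 = 17.5 DD/day.
Duration = 406 / 17.5 = 23.200 ≈ 23.2 days.

23.2 days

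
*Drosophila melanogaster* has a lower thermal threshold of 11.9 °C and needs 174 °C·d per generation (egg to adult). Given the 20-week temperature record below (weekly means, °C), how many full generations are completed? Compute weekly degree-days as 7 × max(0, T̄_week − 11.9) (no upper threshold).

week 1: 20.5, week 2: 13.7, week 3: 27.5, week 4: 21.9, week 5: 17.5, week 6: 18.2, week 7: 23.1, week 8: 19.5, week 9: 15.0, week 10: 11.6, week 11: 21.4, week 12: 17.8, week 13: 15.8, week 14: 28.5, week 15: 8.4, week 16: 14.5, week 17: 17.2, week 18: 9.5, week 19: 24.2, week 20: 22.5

Weekly DD (7 × max(0, T̄ − 11.9)): 60.2, 12.6, 109.2, 70.0, 39.2, 44.1, 78.4, 53.2, 21.7, 0.0, 66.5, 41.3, 27.3, 116.2, 0.0, 18.2, 37.1, 0.0, 86.1, 74.2.
Season total = 955.5 DD.
Complete generations = ⌊955.5 / 174⌋ = 5.

5 generations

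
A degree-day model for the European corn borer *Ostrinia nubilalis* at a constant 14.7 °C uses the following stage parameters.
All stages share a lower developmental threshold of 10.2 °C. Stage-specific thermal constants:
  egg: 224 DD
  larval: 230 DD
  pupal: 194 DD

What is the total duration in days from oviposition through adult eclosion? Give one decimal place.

Daily accumulation at 14.7 °C = 14.7 − 10.2 = 4.5 DD/day.
Total K = 224 + 230 + 194 = 648 DD.
Total duration = 648 / 4.5 = 144.000 ≈ 144.0 days.

144.0 days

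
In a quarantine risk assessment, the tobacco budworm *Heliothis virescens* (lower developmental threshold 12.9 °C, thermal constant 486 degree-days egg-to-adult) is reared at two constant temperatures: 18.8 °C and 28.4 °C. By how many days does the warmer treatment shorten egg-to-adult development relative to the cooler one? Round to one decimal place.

At 18.8 °C: 486 / (18.8 − 12.9) = 486 / 5.9 = 82.373 d.
At 28.4 °C: 486 / (28.4 − 12.9) = 486 / 15.5 = 31.355 d.
Difference = |82.373 − 31.355| = 51.018 ≈ 51.0 days.

51.0 days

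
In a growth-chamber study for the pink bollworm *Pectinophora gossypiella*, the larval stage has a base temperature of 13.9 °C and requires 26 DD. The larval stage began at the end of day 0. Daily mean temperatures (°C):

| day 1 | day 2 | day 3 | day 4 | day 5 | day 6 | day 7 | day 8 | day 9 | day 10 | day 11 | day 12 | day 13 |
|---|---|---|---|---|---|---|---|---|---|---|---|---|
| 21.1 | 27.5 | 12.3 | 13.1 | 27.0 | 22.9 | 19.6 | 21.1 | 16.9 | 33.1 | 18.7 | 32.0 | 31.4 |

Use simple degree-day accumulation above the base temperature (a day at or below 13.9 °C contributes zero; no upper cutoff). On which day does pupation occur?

day 5

Daily DD above 13.9 °C: 7.2, 13.6, 0.0, 0.0, 13.1, 9.0, 5.7, 7.2, 3.0, 19.2, 4.8, 18.1, 17.5.
Cumulative: 7.2, 20.8, 20.8, 20.8, 33.9, 42.9, 48.6, 55.8, 58.8, 78.0, 82.8, 100.9, 118.4.
The total first reaches 26 DD on day 5.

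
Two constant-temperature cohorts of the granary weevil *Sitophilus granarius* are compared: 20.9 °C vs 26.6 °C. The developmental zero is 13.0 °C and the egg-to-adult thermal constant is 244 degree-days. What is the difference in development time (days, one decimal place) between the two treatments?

At 20.9 °C: 244 / (20.9 − 13.0) = 244 / 7.9 = 30.886 d.
At 26.6 °C: 244 / (26.6 − 13.0) = 244 / 13.6 = 17.941 d.
Difference = |30.886 − 17.941| = 12.945 ≈ 12.9 days.

12.9 days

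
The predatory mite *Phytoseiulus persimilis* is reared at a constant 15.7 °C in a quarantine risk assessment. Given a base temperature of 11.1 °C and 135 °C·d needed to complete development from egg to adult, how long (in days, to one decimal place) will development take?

29.3 days

Daily accumulation = 15.7 − 11.1 = 4.6 DD/day.
Duration = 135 / 4.6 = 29.348 ≈ 29.3 days.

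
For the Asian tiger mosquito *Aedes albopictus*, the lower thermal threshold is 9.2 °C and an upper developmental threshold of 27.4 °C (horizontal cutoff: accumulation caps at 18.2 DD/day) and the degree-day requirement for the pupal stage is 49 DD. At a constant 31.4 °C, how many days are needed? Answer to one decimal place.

2.7 days

Temperature 31.4 °C exceeds the upper threshold, so daily accumulation caps at 27.4 − 9.2 = 18.2 DD/day.
Duration = 49 / 18.2 = 2.692 ≈ 2.7 days.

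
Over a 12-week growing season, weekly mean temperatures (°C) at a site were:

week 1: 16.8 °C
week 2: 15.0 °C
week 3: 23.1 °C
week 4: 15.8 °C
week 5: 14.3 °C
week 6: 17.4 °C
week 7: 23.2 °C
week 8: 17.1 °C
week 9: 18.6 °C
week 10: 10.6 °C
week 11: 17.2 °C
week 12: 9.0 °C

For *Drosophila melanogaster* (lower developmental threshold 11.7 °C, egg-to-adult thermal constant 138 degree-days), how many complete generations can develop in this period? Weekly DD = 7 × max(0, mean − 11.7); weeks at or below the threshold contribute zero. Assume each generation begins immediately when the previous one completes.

Weekly DD (7 × max(0, T̄ − 11.7)): 35.7, 23.1, 79.8, 28.7, 18.2, 39.9, 80.5, 37.8, 48.3, 0.0, 38.5, 0.0.
Season total = 430.5 DD.
Complete generations = ⌊430.5 / 138⌋ = 3.

3 generations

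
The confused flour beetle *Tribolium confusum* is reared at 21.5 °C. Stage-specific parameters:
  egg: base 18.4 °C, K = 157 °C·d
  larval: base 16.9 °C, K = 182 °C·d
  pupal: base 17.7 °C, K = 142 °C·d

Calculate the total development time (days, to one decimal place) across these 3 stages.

127.6 days

egg: 157 / (21.5 − 18.4) = 157 / 3.1 = 50.645 d.
larval: 182 / (21.5 − 16.9) = 182 / 4.6 = 39.565 d.
pupal: 142 / (21.5 − 17.7) = 142 / 3.8 = 37.368 d.
Sum = 127.579 ≈ 127.6 days.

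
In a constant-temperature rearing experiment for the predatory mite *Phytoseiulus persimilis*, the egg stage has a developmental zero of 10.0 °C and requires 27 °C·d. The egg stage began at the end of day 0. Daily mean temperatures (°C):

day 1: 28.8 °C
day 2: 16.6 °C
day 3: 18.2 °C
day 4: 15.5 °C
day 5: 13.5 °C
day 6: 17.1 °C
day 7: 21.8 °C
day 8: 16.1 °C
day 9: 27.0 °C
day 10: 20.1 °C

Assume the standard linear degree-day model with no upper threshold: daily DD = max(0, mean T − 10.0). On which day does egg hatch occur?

day 3

Daily DD above 10.0 °C: 18.8, 6.6, 8.2, 5.5, 3.5, 7.1, 11.8, 6.1, 17.0, 10.1.
Cumulative: 18.8, 25.4, 33.6, 39.1, 42.6, 49.7, 61.5, 67.6, 84.6, 94.7.
The total first reaches 27 DD on day 3.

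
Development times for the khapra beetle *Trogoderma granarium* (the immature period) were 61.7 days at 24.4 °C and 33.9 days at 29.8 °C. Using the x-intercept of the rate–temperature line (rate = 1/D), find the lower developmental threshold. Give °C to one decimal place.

Equal thermal constants: D₁(T₁ − T_b) = D₂(T₂ − T_b).
61.7·(24.4 − T_b) = 33.9·(29.8 − T_b)
T_b = (61.7·24.4 − 33.9·29.8) / (61.7 − 33.9) = 495.26 / 27.8 = 17.815 °C ≈ 17.8 °C.

17.8 °C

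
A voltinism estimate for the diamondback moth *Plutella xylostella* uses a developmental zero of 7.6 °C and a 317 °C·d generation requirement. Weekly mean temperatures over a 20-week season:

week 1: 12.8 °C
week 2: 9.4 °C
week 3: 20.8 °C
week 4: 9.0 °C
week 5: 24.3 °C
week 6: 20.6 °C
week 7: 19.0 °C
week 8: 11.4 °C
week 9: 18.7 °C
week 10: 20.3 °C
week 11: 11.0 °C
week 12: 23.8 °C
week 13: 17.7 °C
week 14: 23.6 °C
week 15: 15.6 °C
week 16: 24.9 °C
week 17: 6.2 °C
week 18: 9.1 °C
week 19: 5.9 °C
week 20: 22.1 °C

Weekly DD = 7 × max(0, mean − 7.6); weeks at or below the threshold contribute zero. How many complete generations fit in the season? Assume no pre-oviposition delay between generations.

3 generations

Weekly DD (7 × max(0, T̄ − 7.6)): 36.4, 12.6, 92.4, 9.8, 116.9, 91.0, 79.8, 26.6, 77.7, 88.9, 23.8, 113.4, 70.7, 112.0, 56.0, 121.1, 0.0, 10.5, 0.0, 101.5.
Season total = 1241.1 DD.
Complete generations = ⌊1241.1 / 317⌋ = 3.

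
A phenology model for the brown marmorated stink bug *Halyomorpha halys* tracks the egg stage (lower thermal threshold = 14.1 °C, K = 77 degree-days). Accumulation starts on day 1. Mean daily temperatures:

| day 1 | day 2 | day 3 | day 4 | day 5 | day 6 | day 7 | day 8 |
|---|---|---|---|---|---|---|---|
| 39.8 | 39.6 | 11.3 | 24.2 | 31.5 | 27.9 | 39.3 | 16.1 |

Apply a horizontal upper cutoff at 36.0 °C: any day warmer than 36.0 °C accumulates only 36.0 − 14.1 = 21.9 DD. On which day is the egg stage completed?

day 6

Daily DD above 14.1 °C (capped at 21.9): 21.9, 21.9, 0.0, 10.1, 17.4, 13.8, 21.9, 2.0.
Cumulative: 21.9, 43.8, 43.8, 53.9, 71.3, 85.1, 107.0, 109.0.
The total first reaches 77 DD on day 6.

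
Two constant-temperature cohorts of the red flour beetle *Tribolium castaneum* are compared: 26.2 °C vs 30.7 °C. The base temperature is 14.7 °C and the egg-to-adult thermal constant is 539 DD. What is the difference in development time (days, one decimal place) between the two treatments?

13.2 days

At 26.2 °C: 539 / (26.2 − 14.7) = 539 / 11.5 = 46.870 d.
At 30.7 °C: 539 / (30.7 − 14.7) = 539 / 16.0 = 33.688 d.
Difference = |46.870 − 33.688| = 13.182 ≈ 13.2 days.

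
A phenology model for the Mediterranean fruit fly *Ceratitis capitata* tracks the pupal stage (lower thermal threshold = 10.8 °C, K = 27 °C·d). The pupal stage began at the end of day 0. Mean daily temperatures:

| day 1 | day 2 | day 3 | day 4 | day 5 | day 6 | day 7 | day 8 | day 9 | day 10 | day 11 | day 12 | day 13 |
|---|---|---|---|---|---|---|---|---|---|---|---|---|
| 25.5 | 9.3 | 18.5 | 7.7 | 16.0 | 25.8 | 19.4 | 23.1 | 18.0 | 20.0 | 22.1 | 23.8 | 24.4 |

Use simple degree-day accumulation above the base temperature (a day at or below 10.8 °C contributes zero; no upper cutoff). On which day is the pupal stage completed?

day 5

Daily DD above 10.8 °C: 14.7, 0.0, 7.7, 0.0, 5.2, 15.0, 8.6, 12.3, 7.2, 9.2, 11.3, 13.0, 13.6.
Cumulative: 14.7, 14.7, 22.4, 22.4, 27.6, 42.6, 51.2, 63.5, 70.7, 79.9, 91.2, 104.2, 117.8.
The total first reaches 27 DD on day 5.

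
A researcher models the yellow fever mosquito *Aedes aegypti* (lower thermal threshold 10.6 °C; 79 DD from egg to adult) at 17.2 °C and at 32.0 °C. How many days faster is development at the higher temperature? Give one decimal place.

At 17.2 °C: 79 / (17.2 − 10.6) = 79 / 6.6 = 11.970 d.
At 32.0 °C: 79 / (32.0 − 10.6) = 79 / 21.4 = 3.692 d.
Difference = |11.970 − 3.692| = 8.278 ≈ 8.3 days.

8.3 days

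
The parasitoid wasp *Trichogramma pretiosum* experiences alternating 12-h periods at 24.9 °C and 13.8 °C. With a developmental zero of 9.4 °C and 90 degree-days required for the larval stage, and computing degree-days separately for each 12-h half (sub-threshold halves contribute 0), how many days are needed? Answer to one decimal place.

Day half: max(0, 24.9 − 9.4) × 0.5 = 15.5 × 0.5 = 7.75 DD.
Night half: max(0, 13.8 − 9.4) × 0.5 = 4.4 × 0.5 = 2.20 DD.
Per 24 h: 9.95 DD/day.
Duration = 90 / 9.95 = 9.045 ≈ 9.0 days.

9.0 days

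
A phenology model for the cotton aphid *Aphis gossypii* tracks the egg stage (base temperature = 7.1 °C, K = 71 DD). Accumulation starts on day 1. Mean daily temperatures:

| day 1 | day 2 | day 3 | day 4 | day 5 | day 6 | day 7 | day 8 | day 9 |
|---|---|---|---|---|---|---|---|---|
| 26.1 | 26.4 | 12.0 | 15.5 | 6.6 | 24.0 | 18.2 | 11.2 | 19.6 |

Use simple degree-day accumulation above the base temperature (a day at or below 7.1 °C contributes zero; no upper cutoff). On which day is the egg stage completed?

day 7

Daily DD above 7.1 °C: 19.0, 19.3, 4.9, 8.4, 0.0, 16.9, 11.1, 4.1, 12.5.
Cumulative: 19.0, 38.3, 43.2, 51.6, 51.6, 68.5, 79.6, 83.7, 96.2.
The total first reaches 71 DD on day 7.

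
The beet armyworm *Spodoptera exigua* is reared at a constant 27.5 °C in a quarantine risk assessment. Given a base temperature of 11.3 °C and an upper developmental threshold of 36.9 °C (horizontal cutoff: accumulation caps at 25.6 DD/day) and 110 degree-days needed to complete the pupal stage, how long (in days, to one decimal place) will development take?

6.8 days

Daily accumulation = 27.5 − 11.3 = 16.2 DD/day.
Duration = 110 / 16.2 = 6.790 ≈ 6.8 days.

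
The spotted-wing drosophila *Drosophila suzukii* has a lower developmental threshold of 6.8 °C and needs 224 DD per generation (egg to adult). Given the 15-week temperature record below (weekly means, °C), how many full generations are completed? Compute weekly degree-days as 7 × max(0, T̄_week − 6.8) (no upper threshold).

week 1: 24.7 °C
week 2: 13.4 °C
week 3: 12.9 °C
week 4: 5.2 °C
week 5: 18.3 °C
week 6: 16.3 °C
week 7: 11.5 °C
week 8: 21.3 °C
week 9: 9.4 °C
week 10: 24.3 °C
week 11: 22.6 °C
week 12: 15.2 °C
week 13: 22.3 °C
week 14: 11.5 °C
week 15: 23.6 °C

Weekly DD (7 × max(0, T̄ − 6.8)): 125.3, 46.2, 42.7, 0.0, 80.5, 66.5, 32.9, 101.5, 18.2, 122.5, 110.6, 58.8, 108.5, 32.9, 117.6.
Season total = 1064.7 DD.
Complete generations = ⌊1064.7 / 224⌋ = 4.

4 generations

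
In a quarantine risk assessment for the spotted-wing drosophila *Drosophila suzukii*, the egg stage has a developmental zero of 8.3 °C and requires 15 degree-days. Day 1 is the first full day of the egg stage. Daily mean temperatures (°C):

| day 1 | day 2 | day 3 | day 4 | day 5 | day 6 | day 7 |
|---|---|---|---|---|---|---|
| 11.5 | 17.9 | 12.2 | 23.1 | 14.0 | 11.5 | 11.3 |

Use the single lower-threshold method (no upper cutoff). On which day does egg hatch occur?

day 3

Daily DD above 8.3 °C: 3.2, 9.6, 3.9, 14.8, 5.7, 3.2, 3.0.
Cumulative: 3.2, 12.8, 16.7, 31.5, 37.2, 40.4, 43.4.
The total first reaches 15 DD on day 3.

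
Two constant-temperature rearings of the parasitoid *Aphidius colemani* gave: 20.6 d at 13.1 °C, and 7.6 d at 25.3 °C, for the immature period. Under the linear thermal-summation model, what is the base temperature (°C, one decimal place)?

Equal thermal constants: D₁(T₁ − T_b) = D₂(T₂ − T_b).
20.6·(13.1 − T_b) = 7.6·(25.3 − T_b)
T_b = (20.6·13.1 − 7.6·25.3) / (20.6 − 7.6) = 77.58 / 13.0 = 5.968 °C ≈ 6.0 °C.

6.0 °C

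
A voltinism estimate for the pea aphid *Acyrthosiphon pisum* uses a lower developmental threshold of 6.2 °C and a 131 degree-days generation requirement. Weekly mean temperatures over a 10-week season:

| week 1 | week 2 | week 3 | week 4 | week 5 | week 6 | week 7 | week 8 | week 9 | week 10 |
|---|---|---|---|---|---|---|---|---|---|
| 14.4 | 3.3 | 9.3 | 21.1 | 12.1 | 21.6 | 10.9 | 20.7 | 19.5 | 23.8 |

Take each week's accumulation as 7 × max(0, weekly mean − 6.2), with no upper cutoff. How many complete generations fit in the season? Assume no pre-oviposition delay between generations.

5 generations

Weekly DD (7 × max(0, T̄ − 6.2)): 57.4, 0.0, 21.7, 104.3, 41.3, 107.8, 32.9, 101.5, 93.1, 123.2.
Season total = 683.2 DD.
Complete generations = ⌊683.2 / 131⌋ = 5.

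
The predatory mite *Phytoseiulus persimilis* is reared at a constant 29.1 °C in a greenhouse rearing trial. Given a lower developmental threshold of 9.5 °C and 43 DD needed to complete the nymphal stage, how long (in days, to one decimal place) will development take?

2.2 days

Daily accumulation = 29.1 − 9.5 = 19.6 DD/day.
Duration = 43 / 19.6 = 2.194 ≈ 2.2 days.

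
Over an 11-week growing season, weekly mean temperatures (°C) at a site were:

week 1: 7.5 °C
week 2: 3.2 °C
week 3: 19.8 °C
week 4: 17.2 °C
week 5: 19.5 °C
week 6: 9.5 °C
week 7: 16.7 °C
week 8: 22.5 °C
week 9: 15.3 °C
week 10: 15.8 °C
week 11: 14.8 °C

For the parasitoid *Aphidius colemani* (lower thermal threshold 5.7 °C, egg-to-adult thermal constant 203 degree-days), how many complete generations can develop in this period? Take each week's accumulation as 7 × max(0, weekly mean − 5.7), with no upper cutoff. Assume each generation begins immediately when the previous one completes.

3 generations

Weekly DD (7 × max(0, T̄ − 5.7)): 12.6, 0.0, 98.7, 80.5, 96.6, 26.6, 77.0, 117.6, 67.2, 70.7, 63.7.
Season total = 711.2 DD.
Complete generations = ⌊711.2 / 203⌋ = 3.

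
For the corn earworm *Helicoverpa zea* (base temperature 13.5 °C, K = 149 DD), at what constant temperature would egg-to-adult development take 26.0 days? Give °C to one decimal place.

Required daily accumulation = 149 / 26.0 = 5.731 DD/day.
T = T_base + 5.731 = 13.5 + 5.731 = 19.231 ≈ 19.2 °C.

19.2 °C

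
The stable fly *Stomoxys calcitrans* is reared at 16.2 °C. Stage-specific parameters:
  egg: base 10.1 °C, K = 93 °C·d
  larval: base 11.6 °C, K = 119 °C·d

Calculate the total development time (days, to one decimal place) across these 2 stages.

41.1 days

egg: 93 / (16.2 − 10.1) = 93 / 6.1 = 15.246 d.
larval: 119 / (16.2 − 11.6) = 119 / 4.6 = 25.870 d.
Sum = 41.115 ≈ 41.1 days.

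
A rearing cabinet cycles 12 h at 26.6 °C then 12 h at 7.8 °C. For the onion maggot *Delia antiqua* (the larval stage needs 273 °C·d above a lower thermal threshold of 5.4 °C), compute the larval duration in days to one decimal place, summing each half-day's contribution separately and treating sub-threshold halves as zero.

Day half: max(0, 26.6 − 5.4) × 0.5 = 21.2 × 0.5 = 10.60 DD.
Night half: max(0, 7.8 − 5.4) × 0.5 = 2.4 × 0.5 = 1.20 DD.
Per 24 h: 11.80 DD/day.
Duration = 273 / 11.80 = 23.136 ≈ 23.1 days.

23.1 days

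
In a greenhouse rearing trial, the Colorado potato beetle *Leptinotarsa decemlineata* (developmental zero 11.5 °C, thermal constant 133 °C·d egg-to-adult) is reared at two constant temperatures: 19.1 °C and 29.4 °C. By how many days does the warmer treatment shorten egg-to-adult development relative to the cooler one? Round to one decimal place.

10.1 days

At 19.1 °C: 133 / (19.1 − 11.5) = 133 / 7.6 = 17.500 d.
At 29.4 °C: 133 / (29.4 − 11.5) = 133 / 17.9 = 7.430 d.
Difference = |17.500 − 7.430| = 10.070 ≈ 10.1 days.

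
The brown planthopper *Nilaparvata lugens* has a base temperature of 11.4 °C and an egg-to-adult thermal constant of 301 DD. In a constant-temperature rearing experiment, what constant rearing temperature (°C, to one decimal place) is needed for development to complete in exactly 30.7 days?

21.2 °C

Required daily accumulation = 301 / 30.7 = 9.805 DD/day.
T = T_base + 9.805 = 11.4 + 9.805 = 21.205 ≈ 21.2 °C.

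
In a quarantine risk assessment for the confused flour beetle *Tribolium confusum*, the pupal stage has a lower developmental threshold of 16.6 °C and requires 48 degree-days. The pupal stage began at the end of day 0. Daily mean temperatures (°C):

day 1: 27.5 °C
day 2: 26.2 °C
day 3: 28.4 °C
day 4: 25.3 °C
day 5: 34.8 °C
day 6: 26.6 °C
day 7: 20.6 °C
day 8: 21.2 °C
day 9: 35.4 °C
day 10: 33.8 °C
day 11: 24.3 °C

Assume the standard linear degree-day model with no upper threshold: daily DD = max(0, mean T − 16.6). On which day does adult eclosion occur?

day 5

Daily DD above 16.6 °C: 10.9, 9.6, 11.8, 8.7, 18.2, 10.0, 4.0, 4.6, 18.8, 17.2, 7.7.
Cumulative: 10.9, 20.5, 32.3, 41.0, 59.2, 69.2, 73.2, 77.8, 96.6, 113.8, 121.5.
The total first reaches 48 DD on day 5.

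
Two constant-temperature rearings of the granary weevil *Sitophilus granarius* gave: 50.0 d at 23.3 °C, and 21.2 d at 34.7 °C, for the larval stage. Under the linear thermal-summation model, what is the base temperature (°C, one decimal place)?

14.9 °C

Linear rate model ⇒ the product D·(T − T_b) is constant across temperatures.
50.0·(23.3 − T_b) = 21.2·(34.7 − T_b)
T_b = (50.0·23.3 − 21.2·34.7) / (50.0 − 21.2) = 429.36 / 28.8 = 14.908 °C ≈ 14.9 °C.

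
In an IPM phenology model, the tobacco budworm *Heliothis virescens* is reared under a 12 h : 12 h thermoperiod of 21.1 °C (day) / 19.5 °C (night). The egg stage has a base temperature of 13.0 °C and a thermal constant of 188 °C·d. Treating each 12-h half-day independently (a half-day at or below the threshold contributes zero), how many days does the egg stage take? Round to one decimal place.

Day half: max(0, 21.1 − 13.0) × 0.5 = 8.1 × 0.5 = 4.05 DD.
Night half: max(0, 19.5 − 13.0) × 0.5 = 6.5 × 0.5 = 3.25 DD.
Per 24 h: 7.30 DD/day.
Duration = 188 / 7.30 = 25.753 ≈ 25.8 days.

25.8 days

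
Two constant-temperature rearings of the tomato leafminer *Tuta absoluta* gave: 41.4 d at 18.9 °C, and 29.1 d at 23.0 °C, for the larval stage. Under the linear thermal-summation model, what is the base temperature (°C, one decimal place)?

Under the model K = D·(T − T_b), so D₁·(T₁ − T_b) = D₂·(T₂ − T_b).
41.4·(18.9 − T_b) = 29.1·(23.0 − T_b)
T_b = (41.4·18.9 − 29.1·23.0) / (41.4 − 29.1) = 113.16 / 12.3 = 9.200 °C ≈ 9.2 °C.

9.2 °C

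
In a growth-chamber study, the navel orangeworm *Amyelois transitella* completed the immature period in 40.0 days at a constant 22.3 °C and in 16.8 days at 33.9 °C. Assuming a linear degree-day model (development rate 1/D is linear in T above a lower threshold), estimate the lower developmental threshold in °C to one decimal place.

Under the model K = D·(T − T_b), so D₁·(T₁ − T_b) = D₂·(T₂ − T_b).
40.0·(22.3 − T_b) = 16.8·(33.9 − T_b)
T_b = (40.0·22.3 − 16.8·33.9) / (40.0 − 16.8) = 322.48 / 23.2 = 13.900 °C ≈ 13.9 °C.

13.9 °C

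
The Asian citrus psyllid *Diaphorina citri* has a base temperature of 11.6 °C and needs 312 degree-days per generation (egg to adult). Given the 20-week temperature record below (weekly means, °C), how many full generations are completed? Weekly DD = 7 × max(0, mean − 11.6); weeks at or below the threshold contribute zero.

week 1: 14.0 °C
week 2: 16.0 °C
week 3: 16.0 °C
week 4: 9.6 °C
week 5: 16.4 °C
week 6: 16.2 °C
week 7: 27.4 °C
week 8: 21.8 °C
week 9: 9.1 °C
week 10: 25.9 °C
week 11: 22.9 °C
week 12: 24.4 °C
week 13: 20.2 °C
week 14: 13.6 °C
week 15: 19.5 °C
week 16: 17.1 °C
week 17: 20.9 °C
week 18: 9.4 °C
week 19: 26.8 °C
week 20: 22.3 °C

3 generations

Weekly DD (7 × max(0, T̄ − 11.6)): 16.8, 30.8, 30.8, 0.0, 33.6, 32.2, 110.6, 71.4, 0.0, 100.1, 79.1, 89.6, 60.2, 14.0, 55.3, 38.5, 65.1, 0.0, 106.4, 74.9.
Season total = 1009.4 DD.
Complete generations = ⌊1009.4 / 312⌋ = 3.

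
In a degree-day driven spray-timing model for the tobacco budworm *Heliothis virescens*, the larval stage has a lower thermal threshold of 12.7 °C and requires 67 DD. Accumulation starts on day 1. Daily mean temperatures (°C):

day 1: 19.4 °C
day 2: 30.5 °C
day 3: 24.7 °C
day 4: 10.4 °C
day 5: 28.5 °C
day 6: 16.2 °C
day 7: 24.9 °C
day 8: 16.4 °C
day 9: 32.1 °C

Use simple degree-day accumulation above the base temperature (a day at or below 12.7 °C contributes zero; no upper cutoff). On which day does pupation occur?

day 7

Daily DD above 12.7 °C: 6.7, 17.8, 12.0, 0.0, 15.8, 3.5, 12.2, 3.7, 19.4.
Cumulative: 6.7, 24.5, 36.5, 36.5, 52.3, 55.8, 68.0, 71.7, 91.1.
The total first reaches 67 DD on day 7.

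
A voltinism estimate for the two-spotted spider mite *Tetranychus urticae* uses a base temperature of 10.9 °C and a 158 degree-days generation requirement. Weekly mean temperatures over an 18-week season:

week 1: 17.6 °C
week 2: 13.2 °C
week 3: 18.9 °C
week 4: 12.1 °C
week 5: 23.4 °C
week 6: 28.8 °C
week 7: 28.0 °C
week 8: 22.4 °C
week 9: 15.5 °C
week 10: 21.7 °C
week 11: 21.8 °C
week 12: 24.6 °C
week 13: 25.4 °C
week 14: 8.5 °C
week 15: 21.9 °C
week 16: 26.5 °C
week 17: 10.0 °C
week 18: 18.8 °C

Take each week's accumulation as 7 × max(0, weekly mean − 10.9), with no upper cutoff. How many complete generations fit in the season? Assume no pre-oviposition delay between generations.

7 generations

Weekly DD (7 × max(0, T̄ − 10.9)): 46.9, 16.1, 56.0, 8.4, 87.5, 125.3, 119.7, 80.5, 32.2, 75.6, 76.3, 95.9, 101.5, 0.0, 77.0, 109.2, 0.0, 55.3.
Season total = 1163.4 DD.
Complete generations = ⌊1163.4 / 158⌋ = 7.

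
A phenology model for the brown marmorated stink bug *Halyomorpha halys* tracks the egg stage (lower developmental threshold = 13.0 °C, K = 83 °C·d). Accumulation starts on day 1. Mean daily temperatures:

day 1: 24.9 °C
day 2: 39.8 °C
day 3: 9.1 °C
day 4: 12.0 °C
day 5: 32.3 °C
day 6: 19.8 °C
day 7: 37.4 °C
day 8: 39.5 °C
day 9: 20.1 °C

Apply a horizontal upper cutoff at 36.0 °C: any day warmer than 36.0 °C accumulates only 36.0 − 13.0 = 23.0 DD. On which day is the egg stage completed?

day 7

Daily DD above 13.0 °C (capped at 23.0): 11.9, 23.0, 0.0, 0.0, 19.3, 6.8, 23.0, 23.0, 7.1.
Cumulative: 11.9, 34.9, 34.9, 34.9, 54.2, 61.0, 84.0, 107.0, 114.1.
The total first reaches 83 DD on day 7.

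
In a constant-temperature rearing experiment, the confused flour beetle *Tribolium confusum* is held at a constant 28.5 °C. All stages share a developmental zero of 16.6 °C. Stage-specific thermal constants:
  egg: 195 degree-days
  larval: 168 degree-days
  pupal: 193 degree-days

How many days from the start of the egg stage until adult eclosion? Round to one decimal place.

Daily accumulation at 28.5 °C = 28.5 − 16.6 = 11.9 DD/day.
Total K = 195 + 168 + 193 = 556 DD.
Total duration = 556 / 11.9 = 46.723 ≈ 46.7 days.

46.7 days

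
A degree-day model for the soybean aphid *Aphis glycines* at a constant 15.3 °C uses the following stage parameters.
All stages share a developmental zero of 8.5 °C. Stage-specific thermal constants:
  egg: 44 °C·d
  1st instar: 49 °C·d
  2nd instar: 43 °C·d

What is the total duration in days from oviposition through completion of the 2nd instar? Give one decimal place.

Daily accumulation at 15.3 °C = 15.3 − 8.5 = 6.8 DD/day.
Total K = 44 + 49 + 43 = 136 DD.
Total duration = 136 / 6.8 = 20.000 ≈ 20.0 days.

20.0 days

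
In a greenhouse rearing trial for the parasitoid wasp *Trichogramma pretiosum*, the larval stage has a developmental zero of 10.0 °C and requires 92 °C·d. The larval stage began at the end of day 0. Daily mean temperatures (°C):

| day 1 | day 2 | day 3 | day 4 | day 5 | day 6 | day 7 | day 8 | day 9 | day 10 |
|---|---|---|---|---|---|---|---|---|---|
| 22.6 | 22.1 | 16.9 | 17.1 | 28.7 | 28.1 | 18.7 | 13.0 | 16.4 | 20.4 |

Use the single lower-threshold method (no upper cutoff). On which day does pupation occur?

Daily DD above 10.0 °C: 12.6, 12.1, 6.9, 7.1, 18.7, 18.1, 8.7, 3.0, 6.4, 10.4.
Cumulative: 12.6, 24.7, 31.6, 38.7, 57.4, 75.5, 84.2, 87.2, 93.6, 104.0.
The total first reaches 92 DD on day 9.

day 9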